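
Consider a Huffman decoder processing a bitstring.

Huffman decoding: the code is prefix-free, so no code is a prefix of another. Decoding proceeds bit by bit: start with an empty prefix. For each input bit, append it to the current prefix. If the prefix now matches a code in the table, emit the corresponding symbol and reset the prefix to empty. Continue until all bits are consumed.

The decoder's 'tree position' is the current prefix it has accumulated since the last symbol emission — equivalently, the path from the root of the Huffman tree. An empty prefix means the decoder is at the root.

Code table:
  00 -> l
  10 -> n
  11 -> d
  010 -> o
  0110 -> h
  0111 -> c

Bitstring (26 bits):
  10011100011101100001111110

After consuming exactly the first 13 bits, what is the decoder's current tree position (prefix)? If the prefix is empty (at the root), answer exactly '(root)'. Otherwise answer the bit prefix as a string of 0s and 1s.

Bit 0: prefix='1' (no match yet)
Bit 1: prefix='10' -> emit 'n', reset
Bit 2: prefix='0' (no match yet)
Bit 3: prefix='01' (no match yet)
Bit 4: prefix='011' (no match yet)
Bit 5: prefix='0111' -> emit 'c', reset
Bit 6: prefix='0' (no match yet)
Bit 7: prefix='00' -> emit 'l', reset
Bit 8: prefix='0' (no match yet)
Bit 9: prefix='01' (no match yet)
Bit 10: prefix='011' (no match yet)
Bit 11: prefix='0111' -> emit 'c', reset
Bit 12: prefix='0' (no match yet)

Answer: 0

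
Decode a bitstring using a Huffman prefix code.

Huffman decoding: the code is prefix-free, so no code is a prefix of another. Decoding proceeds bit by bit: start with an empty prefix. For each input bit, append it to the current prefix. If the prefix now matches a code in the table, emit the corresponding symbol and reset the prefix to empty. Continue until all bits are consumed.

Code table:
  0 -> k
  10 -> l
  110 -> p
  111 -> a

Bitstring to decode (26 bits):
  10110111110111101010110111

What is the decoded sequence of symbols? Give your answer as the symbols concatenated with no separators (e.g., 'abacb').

Answer: lpapalllpa

Derivation:
Bit 0: prefix='1' (no match yet)
Bit 1: prefix='10' -> emit 'l', reset
Bit 2: prefix='1' (no match yet)
Bit 3: prefix='11' (no match yet)
Bit 4: prefix='110' -> emit 'p', reset
Bit 5: prefix='1' (no match yet)
Bit 6: prefix='11' (no match yet)
Bit 7: prefix='111' -> emit 'a', reset
Bit 8: prefix='1' (no match yet)
Bit 9: prefix='11' (no match yet)
Bit 10: prefix='110' -> emit 'p', reset
Bit 11: prefix='1' (no match yet)
Bit 12: prefix='11' (no match yet)
Bit 13: prefix='111' -> emit 'a', reset
Bit 14: prefix='1' (no match yet)
Bit 15: prefix='10' -> emit 'l', reset
Bit 16: prefix='1' (no match yet)
Bit 17: prefix='10' -> emit 'l', reset
Bit 18: prefix='1' (no match yet)
Bit 19: prefix='10' -> emit 'l', reset
Bit 20: prefix='1' (no match yet)
Bit 21: prefix='11' (no match yet)
Bit 22: prefix='110' -> emit 'p', reset
Bit 23: prefix='1' (no match yet)
Bit 24: prefix='11' (no match yet)
Bit 25: prefix='111' -> emit 'a', reset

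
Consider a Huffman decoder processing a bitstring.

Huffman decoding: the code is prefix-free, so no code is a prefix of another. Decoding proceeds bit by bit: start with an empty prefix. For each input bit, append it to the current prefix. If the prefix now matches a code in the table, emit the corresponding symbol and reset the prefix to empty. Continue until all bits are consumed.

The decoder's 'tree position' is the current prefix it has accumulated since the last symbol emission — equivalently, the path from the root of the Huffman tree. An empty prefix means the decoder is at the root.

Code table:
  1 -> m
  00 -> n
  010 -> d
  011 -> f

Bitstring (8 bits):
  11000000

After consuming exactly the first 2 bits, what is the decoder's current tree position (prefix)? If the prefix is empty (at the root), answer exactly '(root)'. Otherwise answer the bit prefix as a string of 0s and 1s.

Bit 0: prefix='1' -> emit 'm', reset
Bit 1: prefix='1' -> emit 'm', reset

Answer: (root)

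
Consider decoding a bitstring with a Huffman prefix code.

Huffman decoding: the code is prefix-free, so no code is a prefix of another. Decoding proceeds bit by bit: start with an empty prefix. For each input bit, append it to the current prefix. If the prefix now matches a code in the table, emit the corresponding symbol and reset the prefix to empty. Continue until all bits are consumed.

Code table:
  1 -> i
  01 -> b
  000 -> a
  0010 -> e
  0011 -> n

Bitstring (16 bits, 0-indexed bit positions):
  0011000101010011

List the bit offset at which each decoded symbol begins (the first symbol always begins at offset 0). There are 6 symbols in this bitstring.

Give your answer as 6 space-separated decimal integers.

Answer: 0 4 7 8 10 12

Derivation:
Bit 0: prefix='0' (no match yet)
Bit 1: prefix='00' (no match yet)
Bit 2: prefix='001' (no match yet)
Bit 3: prefix='0011' -> emit 'n', reset
Bit 4: prefix='0' (no match yet)
Bit 5: prefix='00' (no match yet)
Bit 6: prefix='000' -> emit 'a', reset
Bit 7: prefix='1' -> emit 'i', reset
Bit 8: prefix='0' (no match yet)
Bit 9: prefix='01' -> emit 'b', reset
Bit 10: prefix='0' (no match yet)
Bit 11: prefix='01' -> emit 'b', reset
Bit 12: prefix='0' (no match yet)
Bit 13: prefix='00' (no match yet)
Bit 14: prefix='001' (no match yet)
Bit 15: prefix='0011' -> emit 'n', reset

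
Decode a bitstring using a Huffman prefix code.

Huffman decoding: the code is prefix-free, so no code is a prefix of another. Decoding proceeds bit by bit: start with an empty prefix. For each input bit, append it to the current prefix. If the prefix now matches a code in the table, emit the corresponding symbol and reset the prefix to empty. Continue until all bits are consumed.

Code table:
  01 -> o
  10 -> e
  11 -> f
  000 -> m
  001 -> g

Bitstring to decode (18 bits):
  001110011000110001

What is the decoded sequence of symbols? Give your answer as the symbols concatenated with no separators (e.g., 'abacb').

Bit 0: prefix='0' (no match yet)
Bit 1: prefix='00' (no match yet)
Bit 2: prefix='001' -> emit 'g', reset
Bit 3: prefix='1' (no match yet)
Bit 4: prefix='11' -> emit 'f', reset
Bit 5: prefix='0' (no match yet)
Bit 6: prefix='00' (no match yet)
Bit 7: prefix='001' -> emit 'g', reset
Bit 8: prefix='1' (no match yet)
Bit 9: prefix='10' -> emit 'e', reset
Bit 10: prefix='0' (no match yet)
Bit 11: prefix='00' (no match yet)
Bit 12: prefix='001' -> emit 'g', reset
Bit 13: prefix='1' (no match yet)
Bit 14: prefix='10' -> emit 'e', reset
Bit 15: prefix='0' (no match yet)
Bit 16: prefix='00' (no match yet)
Bit 17: prefix='001' -> emit 'g', reset

Answer: gfgegeg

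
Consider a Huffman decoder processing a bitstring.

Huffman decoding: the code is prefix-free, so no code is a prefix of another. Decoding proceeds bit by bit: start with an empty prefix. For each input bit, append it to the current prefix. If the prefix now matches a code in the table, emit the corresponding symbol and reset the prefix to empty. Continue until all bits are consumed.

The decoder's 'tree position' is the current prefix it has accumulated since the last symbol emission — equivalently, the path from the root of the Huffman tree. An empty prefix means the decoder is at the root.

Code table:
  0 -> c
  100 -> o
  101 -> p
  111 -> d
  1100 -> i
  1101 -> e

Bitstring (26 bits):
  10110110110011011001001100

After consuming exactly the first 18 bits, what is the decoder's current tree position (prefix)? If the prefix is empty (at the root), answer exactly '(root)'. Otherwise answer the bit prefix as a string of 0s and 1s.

Answer: 10

Derivation:
Bit 0: prefix='1' (no match yet)
Bit 1: prefix='10' (no match yet)
Bit 2: prefix='101' -> emit 'p', reset
Bit 3: prefix='1' (no match yet)
Bit 4: prefix='10' (no match yet)
Bit 5: prefix='101' -> emit 'p', reset
Bit 6: prefix='1' (no match yet)
Bit 7: prefix='10' (no match yet)
Bit 8: prefix='101' -> emit 'p', reset
Bit 9: prefix='1' (no match yet)
Bit 10: prefix='10' (no match yet)
Bit 11: prefix='100' -> emit 'o', reset
Bit 12: prefix='1' (no match yet)
Bit 13: prefix='11' (no match yet)
Bit 14: prefix='110' (no match yet)
Bit 15: prefix='1101' -> emit 'e', reset
Bit 16: prefix='1' (no match yet)
Bit 17: prefix='10' (no match yet)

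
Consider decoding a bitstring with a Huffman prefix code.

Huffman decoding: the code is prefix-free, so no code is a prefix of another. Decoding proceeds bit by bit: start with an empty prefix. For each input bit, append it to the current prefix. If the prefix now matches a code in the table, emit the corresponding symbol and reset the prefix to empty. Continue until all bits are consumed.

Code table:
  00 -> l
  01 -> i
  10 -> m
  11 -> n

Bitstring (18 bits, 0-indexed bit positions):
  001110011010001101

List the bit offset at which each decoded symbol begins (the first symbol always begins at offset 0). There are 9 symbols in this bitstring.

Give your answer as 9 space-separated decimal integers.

Bit 0: prefix='0' (no match yet)
Bit 1: prefix='00' -> emit 'l', reset
Bit 2: prefix='1' (no match yet)
Bit 3: prefix='11' -> emit 'n', reset
Bit 4: prefix='1' (no match yet)
Bit 5: prefix='10' -> emit 'm', reset
Bit 6: prefix='0' (no match yet)
Bit 7: prefix='01' -> emit 'i', reset
Bit 8: prefix='1' (no match yet)
Bit 9: prefix='10' -> emit 'm', reset
Bit 10: prefix='1' (no match yet)
Bit 11: prefix='10' -> emit 'm', reset
Bit 12: prefix='0' (no match yet)
Bit 13: prefix='00' -> emit 'l', reset
Bit 14: prefix='1' (no match yet)
Bit 15: prefix='11' -> emit 'n', reset
Bit 16: prefix='0' (no match yet)
Bit 17: prefix='01' -> emit 'i', reset

Answer: 0 2 4 6 8 10 12 14 16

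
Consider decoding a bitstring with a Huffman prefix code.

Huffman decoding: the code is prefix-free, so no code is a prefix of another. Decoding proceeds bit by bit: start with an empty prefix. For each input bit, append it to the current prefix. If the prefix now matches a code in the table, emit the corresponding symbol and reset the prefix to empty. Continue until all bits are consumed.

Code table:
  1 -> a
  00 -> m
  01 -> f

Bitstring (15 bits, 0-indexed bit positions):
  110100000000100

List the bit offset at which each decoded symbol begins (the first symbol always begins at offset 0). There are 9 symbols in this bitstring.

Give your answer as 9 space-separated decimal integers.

Answer: 0 1 2 4 6 8 10 12 13

Derivation:
Bit 0: prefix='1' -> emit 'a', reset
Bit 1: prefix='1' -> emit 'a', reset
Bit 2: prefix='0' (no match yet)
Bit 3: prefix='01' -> emit 'f', reset
Bit 4: prefix='0' (no match yet)
Bit 5: prefix='00' -> emit 'm', reset
Bit 6: prefix='0' (no match yet)
Bit 7: prefix='00' -> emit 'm', reset
Bit 8: prefix='0' (no match yet)
Bit 9: prefix='00' -> emit 'm', reset
Bit 10: prefix='0' (no match yet)
Bit 11: prefix='00' -> emit 'm', reset
Bit 12: prefix='1' -> emit 'a', reset
Bit 13: prefix='0' (no match yet)
Bit 14: prefix='00' -> emit 'm', reset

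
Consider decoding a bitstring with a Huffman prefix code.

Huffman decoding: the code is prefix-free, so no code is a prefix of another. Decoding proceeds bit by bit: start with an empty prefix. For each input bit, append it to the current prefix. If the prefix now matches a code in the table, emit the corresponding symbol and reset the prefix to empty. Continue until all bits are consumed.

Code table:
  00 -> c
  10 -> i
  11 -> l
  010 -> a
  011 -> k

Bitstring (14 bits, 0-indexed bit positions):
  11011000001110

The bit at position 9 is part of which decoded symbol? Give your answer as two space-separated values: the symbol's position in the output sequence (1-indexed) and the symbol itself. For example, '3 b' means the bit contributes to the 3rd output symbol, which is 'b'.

Bit 0: prefix='1' (no match yet)
Bit 1: prefix='11' -> emit 'l', reset
Bit 2: prefix='0' (no match yet)
Bit 3: prefix='01' (no match yet)
Bit 4: prefix='011' -> emit 'k', reset
Bit 5: prefix='0' (no match yet)
Bit 6: prefix='00' -> emit 'c', reset
Bit 7: prefix='0' (no match yet)
Bit 8: prefix='00' -> emit 'c', reset
Bit 9: prefix='0' (no match yet)
Bit 10: prefix='01' (no match yet)
Bit 11: prefix='011' -> emit 'k', reset
Bit 12: prefix='1' (no match yet)
Bit 13: prefix='10' -> emit 'i', reset

Answer: 5 k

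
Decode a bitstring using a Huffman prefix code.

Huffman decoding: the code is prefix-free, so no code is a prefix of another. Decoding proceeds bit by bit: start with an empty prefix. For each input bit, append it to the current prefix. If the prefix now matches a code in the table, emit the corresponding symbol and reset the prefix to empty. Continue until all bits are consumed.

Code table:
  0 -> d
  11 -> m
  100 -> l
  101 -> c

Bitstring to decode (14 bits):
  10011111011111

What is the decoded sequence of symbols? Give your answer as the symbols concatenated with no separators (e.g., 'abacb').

Bit 0: prefix='1' (no match yet)
Bit 1: prefix='10' (no match yet)
Bit 2: prefix='100' -> emit 'l', reset
Bit 3: prefix='1' (no match yet)
Bit 4: prefix='11' -> emit 'm', reset
Bit 5: prefix='1' (no match yet)
Bit 6: prefix='11' -> emit 'm', reset
Bit 7: prefix='1' (no match yet)
Bit 8: prefix='10' (no match yet)
Bit 9: prefix='101' -> emit 'c', reset
Bit 10: prefix='1' (no match yet)
Bit 11: prefix='11' -> emit 'm', reset
Bit 12: prefix='1' (no match yet)
Bit 13: prefix='11' -> emit 'm', reset

Answer: lmmcmm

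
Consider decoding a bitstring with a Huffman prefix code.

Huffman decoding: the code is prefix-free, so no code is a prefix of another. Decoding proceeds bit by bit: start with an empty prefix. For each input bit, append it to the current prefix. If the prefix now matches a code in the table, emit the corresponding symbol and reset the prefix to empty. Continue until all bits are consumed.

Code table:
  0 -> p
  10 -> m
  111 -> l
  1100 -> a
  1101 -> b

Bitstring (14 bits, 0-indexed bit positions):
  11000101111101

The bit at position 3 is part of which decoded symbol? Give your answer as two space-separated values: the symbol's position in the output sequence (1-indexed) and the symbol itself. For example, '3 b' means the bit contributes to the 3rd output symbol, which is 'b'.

Bit 0: prefix='1' (no match yet)
Bit 1: prefix='11' (no match yet)
Bit 2: prefix='110' (no match yet)
Bit 3: prefix='1100' -> emit 'a', reset
Bit 4: prefix='0' -> emit 'p', reset
Bit 5: prefix='1' (no match yet)
Bit 6: prefix='10' -> emit 'm', reset
Bit 7: prefix='1' (no match yet)

Answer: 1 a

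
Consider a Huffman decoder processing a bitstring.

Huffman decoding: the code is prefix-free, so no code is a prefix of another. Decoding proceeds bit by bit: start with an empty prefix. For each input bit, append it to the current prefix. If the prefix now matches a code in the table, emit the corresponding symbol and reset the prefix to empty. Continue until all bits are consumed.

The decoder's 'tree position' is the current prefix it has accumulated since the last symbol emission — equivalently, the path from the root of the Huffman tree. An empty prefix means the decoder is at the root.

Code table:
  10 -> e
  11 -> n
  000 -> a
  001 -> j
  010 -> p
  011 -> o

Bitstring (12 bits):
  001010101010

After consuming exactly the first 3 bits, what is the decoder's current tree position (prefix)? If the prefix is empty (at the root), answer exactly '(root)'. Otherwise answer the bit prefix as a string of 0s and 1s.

Answer: (root)

Derivation:
Bit 0: prefix='0' (no match yet)
Bit 1: prefix='00' (no match yet)
Bit 2: prefix='001' -> emit 'j', reset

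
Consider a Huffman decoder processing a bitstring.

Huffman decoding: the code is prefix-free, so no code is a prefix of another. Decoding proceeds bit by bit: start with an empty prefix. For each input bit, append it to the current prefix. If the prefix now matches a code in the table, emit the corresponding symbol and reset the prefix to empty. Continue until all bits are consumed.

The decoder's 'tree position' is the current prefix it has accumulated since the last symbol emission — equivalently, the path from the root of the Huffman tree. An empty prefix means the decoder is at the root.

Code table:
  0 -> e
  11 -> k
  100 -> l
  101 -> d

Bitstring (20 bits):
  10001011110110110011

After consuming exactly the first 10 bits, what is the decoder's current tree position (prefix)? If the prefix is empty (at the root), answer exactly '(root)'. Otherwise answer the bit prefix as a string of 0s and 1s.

Bit 0: prefix='1' (no match yet)
Bit 1: prefix='10' (no match yet)
Bit 2: prefix='100' -> emit 'l', reset
Bit 3: prefix='0' -> emit 'e', reset
Bit 4: prefix='1' (no match yet)
Bit 5: prefix='10' (no match yet)
Bit 6: prefix='101' -> emit 'd', reset
Bit 7: prefix='1' (no match yet)
Bit 8: prefix='11' -> emit 'k', reset
Bit 9: prefix='1' (no match yet)

Answer: 1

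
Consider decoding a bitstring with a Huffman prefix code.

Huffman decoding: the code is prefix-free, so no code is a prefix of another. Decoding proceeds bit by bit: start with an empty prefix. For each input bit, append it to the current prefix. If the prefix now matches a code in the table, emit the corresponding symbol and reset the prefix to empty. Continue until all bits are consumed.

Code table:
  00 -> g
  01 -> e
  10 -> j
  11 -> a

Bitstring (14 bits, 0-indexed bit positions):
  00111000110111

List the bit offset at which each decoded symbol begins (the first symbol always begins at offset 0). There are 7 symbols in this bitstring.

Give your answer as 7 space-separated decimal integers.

Answer: 0 2 4 6 8 10 12

Derivation:
Bit 0: prefix='0' (no match yet)
Bit 1: prefix='00' -> emit 'g', reset
Bit 2: prefix='1' (no match yet)
Bit 3: prefix='11' -> emit 'a', reset
Bit 4: prefix='1' (no match yet)
Bit 5: prefix='10' -> emit 'j', reset
Bit 6: prefix='0' (no match yet)
Bit 7: prefix='00' -> emit 'g', reset
Bit 8: prefix='1' (no match yet)
Bit 9: prefix='11' -> emit 'a', reset
Bit 10: prefix='0' (no match yet)
Bit 11: prefix='01' -> emit 'e', reset
Bit 12: prefix='1' (no match yet)
Bit 13: prefix='11' -> emit 'a', reset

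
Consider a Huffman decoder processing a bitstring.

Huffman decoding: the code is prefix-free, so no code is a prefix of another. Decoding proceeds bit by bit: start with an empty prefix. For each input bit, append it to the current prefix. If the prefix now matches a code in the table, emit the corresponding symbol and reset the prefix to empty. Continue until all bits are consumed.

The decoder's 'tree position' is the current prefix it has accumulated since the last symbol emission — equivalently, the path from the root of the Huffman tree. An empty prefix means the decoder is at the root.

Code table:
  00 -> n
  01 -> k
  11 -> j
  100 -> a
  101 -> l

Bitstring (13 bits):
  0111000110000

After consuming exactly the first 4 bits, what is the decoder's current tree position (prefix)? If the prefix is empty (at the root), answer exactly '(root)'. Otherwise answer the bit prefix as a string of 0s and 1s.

Bit 0: prefix='0' (no match yet)
Bit 1: prefix='01' -> emit 'k', reset
Bit 2: prefix='1' (no match yet)
Bit 3: prefix='11' -> emit 'j', reset

Answer: (root)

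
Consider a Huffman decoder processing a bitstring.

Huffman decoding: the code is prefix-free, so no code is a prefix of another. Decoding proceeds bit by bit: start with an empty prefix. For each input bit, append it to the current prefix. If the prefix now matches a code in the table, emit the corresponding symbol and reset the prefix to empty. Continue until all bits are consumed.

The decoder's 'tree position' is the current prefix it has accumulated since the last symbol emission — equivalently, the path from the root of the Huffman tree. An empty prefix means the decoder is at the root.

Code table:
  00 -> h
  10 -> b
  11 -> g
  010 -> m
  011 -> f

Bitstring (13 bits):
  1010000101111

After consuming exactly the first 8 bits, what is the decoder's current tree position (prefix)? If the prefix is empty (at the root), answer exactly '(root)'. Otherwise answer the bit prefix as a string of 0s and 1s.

Bit 0: prefix='1' (no match yet)
Bit 1: prefix='10' -> emit 'b', reset
Bit 2: prefix='1' (no match yet)
Bit 3: prefix='10' -> emit 'b', reset
Bit 4: prefix='0' (no match yet)
Bit 5: prefix='00' -> emit 'h', reset
Bit 6: prefix='0' (no match yet)
Bit 7: prefix='01' (no match yet)

Answer: 01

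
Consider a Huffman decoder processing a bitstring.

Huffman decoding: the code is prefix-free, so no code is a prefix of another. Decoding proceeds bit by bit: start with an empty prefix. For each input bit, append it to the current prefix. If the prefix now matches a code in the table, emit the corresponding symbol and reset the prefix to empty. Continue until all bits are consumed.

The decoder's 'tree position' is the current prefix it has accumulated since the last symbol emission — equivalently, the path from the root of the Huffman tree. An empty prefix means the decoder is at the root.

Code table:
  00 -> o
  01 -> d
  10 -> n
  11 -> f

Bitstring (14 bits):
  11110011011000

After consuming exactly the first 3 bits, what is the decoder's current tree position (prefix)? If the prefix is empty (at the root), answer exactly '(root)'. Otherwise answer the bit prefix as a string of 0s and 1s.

Answer: 1

Derivation:
Bit 0: prefix='1' (no match yet)
Bit 1: prefix='11' -> emit 'f', reset
Bit 2: prefix='1' (no match yet)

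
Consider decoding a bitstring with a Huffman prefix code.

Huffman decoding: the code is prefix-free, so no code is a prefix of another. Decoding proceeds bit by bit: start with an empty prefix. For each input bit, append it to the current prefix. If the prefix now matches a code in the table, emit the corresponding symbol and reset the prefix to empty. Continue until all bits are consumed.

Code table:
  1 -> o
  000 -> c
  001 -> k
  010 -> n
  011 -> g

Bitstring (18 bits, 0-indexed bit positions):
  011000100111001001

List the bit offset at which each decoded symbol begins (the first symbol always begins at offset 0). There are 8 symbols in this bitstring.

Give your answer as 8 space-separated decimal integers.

Answer: 0 3 6 7 10 11 12 15

Derivation:
Bit 0: prefix='0' (no match yet)
Bit 1: prefix='01' (no match yet)
Bit 2: prefix='011' -> emit 'g', reset
Bit 3: prefix='0' (no match yet)
Bit 4: prefix='00' (no match yet)
Bit 5: prefix='000' -> emit 'c', reset
Bit 6: prefix='1' -> emit 'o', reset
Bit 7: prefix='0' (no match yet)
Bit 8: prefix='00' (no match yet)
Bit 9: prefix='001' -> emit 'k', reset
Bit 10: prefix='1' -> emit 'o', reset
Bit 11: prefix='1' -> emit 'o', reset
Bit 12: prefix='0' (no match yet)
Bit 13: prefix='00' (no match yet)
Bit 14: prefix='001' -> emit 'k', reset
Bit 15: prefix='0' (no match yet)
Bit 16: prefix='00' (no match yet)
Bit 17: prefix='001' -> emit 'k', reset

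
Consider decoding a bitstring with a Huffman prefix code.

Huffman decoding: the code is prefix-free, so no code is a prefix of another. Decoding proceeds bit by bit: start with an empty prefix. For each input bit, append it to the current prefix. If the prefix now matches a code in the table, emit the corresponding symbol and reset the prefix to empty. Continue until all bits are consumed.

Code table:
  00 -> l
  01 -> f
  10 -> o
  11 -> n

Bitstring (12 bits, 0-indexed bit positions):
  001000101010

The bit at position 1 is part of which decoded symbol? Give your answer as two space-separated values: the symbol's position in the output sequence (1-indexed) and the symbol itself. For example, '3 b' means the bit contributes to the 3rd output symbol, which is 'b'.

Bit 0: prefix='0' (no match yet)
Bit 1: prefix='00' -> emit 'l', reset
Bit 2: prefix='1' (no match yet)
Bit 3: prefix='10' -> emit 'o', reset
Bit 4: prefix='0' (no match yet)
Bit 5: prefix='00' -> emit 'l', reset

Answer: 1 l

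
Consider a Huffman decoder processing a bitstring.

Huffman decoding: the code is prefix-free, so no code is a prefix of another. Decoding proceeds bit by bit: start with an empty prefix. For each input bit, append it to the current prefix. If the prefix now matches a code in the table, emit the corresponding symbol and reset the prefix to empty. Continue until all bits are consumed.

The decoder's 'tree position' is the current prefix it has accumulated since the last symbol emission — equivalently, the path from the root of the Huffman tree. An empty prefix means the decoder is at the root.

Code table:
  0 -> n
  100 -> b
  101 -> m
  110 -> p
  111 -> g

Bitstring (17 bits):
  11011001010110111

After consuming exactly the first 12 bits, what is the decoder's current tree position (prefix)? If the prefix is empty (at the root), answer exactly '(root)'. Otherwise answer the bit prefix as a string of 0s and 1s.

Answer: 1

Derivation:
Bit 0: prefix='1' (no match yet)
Bit 1: prefix='11' (no match yet)
Bit 2: prefix='110' -> emit 'p', reset
Bit 3: prefix='1' (no match yet)
Bit 4: prefix='11' (no match yet)
Bit 5: prefix='110' -> emit 'p', reset
Bit 6: prefix='0' -> emit 'n', reset
Bit 7: prefix='1' (no match yet)
Bit 8: prefix='10' (no match yet)
Bit 9: prefix='101' -> emit 'm', reset
Bit 10: prefix='0' -> emit 'n', reset
Bit 11: prefix='1' (no match yet)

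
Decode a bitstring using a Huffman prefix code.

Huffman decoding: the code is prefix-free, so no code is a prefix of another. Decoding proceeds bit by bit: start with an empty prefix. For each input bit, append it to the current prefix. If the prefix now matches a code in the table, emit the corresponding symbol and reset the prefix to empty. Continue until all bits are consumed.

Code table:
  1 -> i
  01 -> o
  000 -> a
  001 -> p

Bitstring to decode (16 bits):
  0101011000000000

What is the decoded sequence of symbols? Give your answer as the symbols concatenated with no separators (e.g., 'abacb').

Answer: oooiaaa

Derivation:
Bit 0: prefix='0' (no match yet)
Bit 1: prefix='01' -> emit 'o', reset
Bit 2: prefix='0' (no match yet)
Bit 3: prefix='01' -> emit 'o', reset
Bit 4: prefix='0' (no match yet)
Bit 5: prefix='01' -> emit 'o', reset
Bit 6: prefix='1' -> emit 'i', reset
Bit 7: prefix='0' (no match yet)
Bit 8: prefix='00' (no match yet)
Bit 9: prefix='000' -> emit 'a', reset
Bit 10: prefix='0' (no match yet)
Bit 11: prefix='00' (no match yet)
Bit 12: prefix='000' -> emit 'a', reset
Bit 13: prefix='0' (no match yet)
Bit 14: prefix='00' (no match yet)
Bit 15: prefix='000' -> emit 'a', reset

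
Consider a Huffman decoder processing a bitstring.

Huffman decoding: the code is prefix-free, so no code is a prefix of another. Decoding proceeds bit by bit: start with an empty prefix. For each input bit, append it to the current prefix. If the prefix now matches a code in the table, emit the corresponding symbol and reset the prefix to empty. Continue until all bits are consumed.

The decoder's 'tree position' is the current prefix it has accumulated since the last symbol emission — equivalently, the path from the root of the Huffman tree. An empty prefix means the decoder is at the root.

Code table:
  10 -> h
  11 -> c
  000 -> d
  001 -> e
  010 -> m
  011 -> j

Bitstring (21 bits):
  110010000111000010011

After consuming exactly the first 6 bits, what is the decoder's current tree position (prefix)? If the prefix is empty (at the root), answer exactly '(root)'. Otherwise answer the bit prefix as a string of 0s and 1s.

Answer: 0

Derivation:
Bit 0: prefix='1' (no match yet)
Bit 1: prefix='11' -> emit 'c', reset
Bit 2: prefix='0' (no match yet)
Bit 3: prefix='00' (no match yet)
Bit 4: prefix='001' -> emit 'e', reset
Bit 5: prefix='0' (no match yet)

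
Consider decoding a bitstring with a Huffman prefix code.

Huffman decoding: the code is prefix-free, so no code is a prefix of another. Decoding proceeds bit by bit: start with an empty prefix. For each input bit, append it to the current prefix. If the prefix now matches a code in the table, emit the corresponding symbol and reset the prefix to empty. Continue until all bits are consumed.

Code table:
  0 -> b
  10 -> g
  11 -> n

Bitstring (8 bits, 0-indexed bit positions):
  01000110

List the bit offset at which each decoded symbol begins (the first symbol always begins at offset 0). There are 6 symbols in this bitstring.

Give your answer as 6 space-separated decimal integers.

Answer: 0 1 3 4 5 7

Derivation:
Bit 0: prefix='0' -> emit 'b', reset
Bit 1: prefix='1' (no match yet)
Bit 2: prefix='10' -> emit 'g', reset
Bit 3: prefix='0' -> emit 'b', reset
Bit 4: prefix='0' -> emit 'b', reset
Bit 5: prefix='1' (no match yet)
Bit 6: prefix='11' -> emit 'n', reset
Bit 7: prefix='0' -> emit 'b', reset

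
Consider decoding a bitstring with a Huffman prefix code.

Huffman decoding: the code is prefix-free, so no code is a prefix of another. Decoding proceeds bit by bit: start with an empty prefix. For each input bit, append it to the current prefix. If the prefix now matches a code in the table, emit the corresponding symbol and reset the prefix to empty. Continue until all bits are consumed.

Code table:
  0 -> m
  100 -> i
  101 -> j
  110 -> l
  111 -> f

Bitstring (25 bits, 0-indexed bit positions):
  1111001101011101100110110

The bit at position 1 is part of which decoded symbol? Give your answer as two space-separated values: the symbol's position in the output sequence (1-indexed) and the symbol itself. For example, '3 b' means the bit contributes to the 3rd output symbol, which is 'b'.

Answer: 1 f

Derivation:
Bit 0: prefix='1' (no match yet)
Bit 1: prefix='11' (no match yet)
Bit 2: prefix='111' -> emit 'f', reset
Bit 3: prefix='1' (no match yet)
Bit 4: prefix='10' (no match yet)
Bit 5: prefix='100' -> emit 'i', reset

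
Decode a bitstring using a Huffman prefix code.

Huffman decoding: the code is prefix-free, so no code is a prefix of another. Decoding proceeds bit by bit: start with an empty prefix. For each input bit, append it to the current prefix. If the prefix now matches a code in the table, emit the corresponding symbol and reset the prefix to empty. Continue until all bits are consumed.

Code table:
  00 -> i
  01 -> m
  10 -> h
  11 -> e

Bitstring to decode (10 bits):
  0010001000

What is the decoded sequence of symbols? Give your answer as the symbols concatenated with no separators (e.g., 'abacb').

Answer: ihihi

Derivation:
Bit 0: prefix='0' (no match yet)
Bit 1: prefix='00' -> emit 'i', reset
Bit 2: prefix='1' (no match yet)
Bit 3: prefix='10' -> emit 'h', reset
Bit 4: prefix='0' (no match yet)
Bit 5: prefix='00' -> emit 'i', reset
Bit 6: prefix='1' (no match yet)
Bit 7: prefix='10' -> emit 'h', reset
Bit 8: prefix='0' (no match yet)
Bit 9: prefix='00' -> emit 'i', reset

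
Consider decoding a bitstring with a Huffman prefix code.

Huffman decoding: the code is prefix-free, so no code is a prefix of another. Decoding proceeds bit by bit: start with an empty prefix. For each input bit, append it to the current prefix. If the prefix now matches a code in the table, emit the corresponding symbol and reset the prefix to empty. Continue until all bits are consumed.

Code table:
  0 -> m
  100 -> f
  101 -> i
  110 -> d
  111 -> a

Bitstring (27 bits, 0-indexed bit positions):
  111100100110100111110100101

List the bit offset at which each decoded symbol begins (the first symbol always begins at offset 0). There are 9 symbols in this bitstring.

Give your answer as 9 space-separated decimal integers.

Bit 0: prefix='1' (no match yet)
Bit 1: prefix='11' (no match yet)
Bit 2: prefix='111' -> emit 'a', reset
Bit 3: prefix='1' (no match yet)
Bit 4: prefix='10' (no match yet)
Bit 5: prefix='100' -> emit 'f', reset
Bit 6: prefix='1' (no match yet)
Bit 7: prefix='10' (no match yet)
Bit 8: prefix='100' -> emit 'f', reset
Bit 9: prefix='1' (no match yet)
Bit 10: prefix='11' (no match yet)
Bit 11: prefix='110' -> emit 'd', reset
Bit 12: prefix='1' (no match yet)
Bit 13: prefix='10' (no match yet)
Bit 14: prefix='100' -> emit 'f', reset
Bit 15: prefix='1' (no match yet)
Bit 16: prefix='11' (no match yet)
Bit 17: prefix='111' -> emit 'a', reset
Bit 18: prefix='1' (no match yet)
Bit 19: prefix='11' (no match yet)
Bit 20: prefix='110' -> emit 'd', reset
Bit 21: prefix='1' (no match yet)
Bit 22: prefix='10' (no match yet)
Bit 23: prefix='100' -> emit 'f', reset
Bit 24: prefix='1' (no match yet)
Bit 25: prefix='10' (no match yet)
Bit 26: prefix='101' -> emit 'i', reset

Answer: 0 3 6 9 12 15 18 21 24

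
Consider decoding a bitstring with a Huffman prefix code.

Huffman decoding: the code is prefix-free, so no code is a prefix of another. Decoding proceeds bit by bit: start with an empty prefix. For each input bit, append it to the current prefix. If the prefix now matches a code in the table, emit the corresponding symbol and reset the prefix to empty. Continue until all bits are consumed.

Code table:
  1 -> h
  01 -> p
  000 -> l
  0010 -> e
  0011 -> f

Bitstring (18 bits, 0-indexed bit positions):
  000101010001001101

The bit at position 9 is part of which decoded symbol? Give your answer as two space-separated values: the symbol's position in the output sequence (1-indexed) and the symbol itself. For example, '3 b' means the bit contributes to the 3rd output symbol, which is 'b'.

Bit 0: prefix='0' (no match yet)
Bit 1: prefix='00' (no match yet)
Bit 2: prefix='000' -> emit 'l', reset
Bit 3: prefix='1' -> emit 'h', reset
Bit 4: prefix='0' (no match yet)
Bit 5: prefix='01' -> emit 'p', reset
Bit 6: prefix='0' (no match yet)
Bit 7: prefix='01' -> emit 'p', reset
Bit 8: prefix='0' (no match yet)
Bit 9: prefix='00' (no match yet)
Bit 10: prefix='000' -> emit 'l', reset
Bit 11: prefix='1' -> emit 'h', reset
Bit 12: prefix='0' (no match yet)
Bit 13: prefix='00' (no match yet)

Answer: 5 l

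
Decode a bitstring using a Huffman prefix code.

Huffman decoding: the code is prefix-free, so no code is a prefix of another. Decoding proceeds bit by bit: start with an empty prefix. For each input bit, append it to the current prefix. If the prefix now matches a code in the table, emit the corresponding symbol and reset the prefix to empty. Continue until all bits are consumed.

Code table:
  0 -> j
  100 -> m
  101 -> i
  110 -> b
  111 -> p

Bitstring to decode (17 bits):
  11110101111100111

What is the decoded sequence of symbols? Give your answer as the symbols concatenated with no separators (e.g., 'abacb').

Answer: pijpbjp

Derivation:
Bit 0: prefix='1' (no match yet)
Bit 1: prefix='11' (no match yet)
Bit 2: prefix='111' -> emit 'p', reset
Bit 3: prefix='1' (no match yet)
Bit 4: prefix='10' (no match yet)
Bit 5: prefix='101' -> emit 'i', reset
Bit 6: prefix='0' -> emit 'j', reset
Bit 7: prefix='1' (no match yet)
Bit 8: prefix='11' (no match yet)
Bit 9: prefix='111' -> emit 'p', reset
Bit 10: prefix='1' (no match yet)
Bit 11: prefix='11' (no match yet)
Bit 12: prefix='110' -> emit 'b', reset
Bit 13: prefix='0' -> emit 'j', reset
Bit 14: prefix='1' (no match yet)
Bit 15: prefix='11' (no match yet)
Bit 16: prefix='111' -> emit 'p', reset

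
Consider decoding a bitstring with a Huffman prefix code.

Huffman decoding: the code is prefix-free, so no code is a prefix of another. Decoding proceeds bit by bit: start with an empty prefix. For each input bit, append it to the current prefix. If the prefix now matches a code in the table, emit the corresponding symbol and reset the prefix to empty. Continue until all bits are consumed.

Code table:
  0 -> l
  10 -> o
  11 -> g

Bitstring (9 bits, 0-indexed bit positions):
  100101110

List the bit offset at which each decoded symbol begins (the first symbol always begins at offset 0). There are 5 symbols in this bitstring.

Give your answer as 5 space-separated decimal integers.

Answer: 0 2 3 5 7

Derivation:
Bit 0: prefix='1' (no match yet)
Bit 1: prefix='10' -> emit 'o', reset
Bit 2: prefix='0' -> emit 'l', reset
Bit 3: prefix='1' (no match yet)
Bit 4: prefix='10' -> emit 'o', reset
Bit 5: prefix='1' (no match yet)
Bit 6: prefix='11' -> emit 'g', reset
Bit 7: prefix='1' (no match yet)
Bit 8: prefix='10' -> emit 'o', reset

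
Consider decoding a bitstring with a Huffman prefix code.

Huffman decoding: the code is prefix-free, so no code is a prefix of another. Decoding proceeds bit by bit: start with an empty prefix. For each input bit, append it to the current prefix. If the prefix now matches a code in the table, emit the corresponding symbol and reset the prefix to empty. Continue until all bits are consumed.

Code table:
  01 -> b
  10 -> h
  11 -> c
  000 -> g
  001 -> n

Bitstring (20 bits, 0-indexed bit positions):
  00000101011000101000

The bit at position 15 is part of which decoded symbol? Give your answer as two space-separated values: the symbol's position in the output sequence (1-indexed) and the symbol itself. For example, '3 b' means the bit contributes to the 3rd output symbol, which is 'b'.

Answer: 7 b

Derivation:
Bit 0: prefix='0' (no match yet)
Bit 1: prefix='00' (no match yet)
Bit 2: prefix='000' -> emit 'g', reset
Bit 3: prefix='0' (no match yet)
Bit 4: prefix='00' (no match yet)
Bit 5: prefix='001' -> emit 'n', reset
Bit 6: prefix='0' (no match yet)
Bit 7: prefix='01' -> emit 'b', reset
Bit 8: prefix='0' (no match yet)
Bit 9: prefix='01' -> emit 'b', reset
Bit 10: prefix='1' (no match yet)
Bit 11: prefix='10' -> emit 'h', reset
Bit 12: prefix='0' (no match yet)
Bit 13: prefix='00' (no match yet)
Bit 14: prefix='001' -> emit 'n', reset
Bit 15: prefix='0' (no match yet)
Bit 16: prefix='01' -> emit 'b', reset
Bit 17: prefix='0' (no match yet)
Bit 18: prefix='00' (no match yet)
Bit 19: prefix='000' -> emit 'g', reset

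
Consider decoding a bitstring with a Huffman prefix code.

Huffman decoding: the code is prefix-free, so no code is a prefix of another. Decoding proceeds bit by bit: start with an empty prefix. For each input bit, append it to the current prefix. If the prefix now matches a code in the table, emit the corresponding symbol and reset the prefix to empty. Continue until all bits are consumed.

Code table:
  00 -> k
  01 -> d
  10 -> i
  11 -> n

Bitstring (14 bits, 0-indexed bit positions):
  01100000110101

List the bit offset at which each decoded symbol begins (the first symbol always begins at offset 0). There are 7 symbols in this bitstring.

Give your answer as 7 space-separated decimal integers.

Answer: 0 2 4 6 8 10 12

Derivation:
Bit 0: prefix='0' (no match yet)
Bit 1: prefix='01' -> emit 'd', reset
Bit 2: prefix='1' (no match yet)
Bit 3: prefix='10' -> emit 'i', reset
Bit 4: prefix='0' (no match yet)
Bit 5: prefix='00' -> emit 'k', reset
Bit 6: prefix='0' (no match yet)
Bit 7: prefix='00' -> emit 'k', reset
Bit 8: prefix='1' (no match yet)
Bit 9: prefix='11' -> emit 'n', reset
Bit 10: prefix='0' (no match yet)
Bit 11: prefix='01' -> emit 'd', reset
Bit 12: prefix='0' (no match yet)
Bit 13: prefix='01' -> emit 'd', reset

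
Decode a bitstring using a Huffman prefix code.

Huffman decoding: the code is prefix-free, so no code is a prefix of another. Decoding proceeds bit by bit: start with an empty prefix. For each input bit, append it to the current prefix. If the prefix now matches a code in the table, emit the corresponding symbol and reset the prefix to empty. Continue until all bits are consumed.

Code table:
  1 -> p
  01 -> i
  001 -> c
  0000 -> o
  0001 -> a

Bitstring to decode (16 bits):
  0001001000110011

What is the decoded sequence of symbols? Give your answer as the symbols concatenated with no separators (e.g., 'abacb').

Answer: acapcp

Derivation:
Bit 0: prefix='0' (no match yet)
Bit 1: prefix='00' (no match yet)
Bit 2: prefix='000' (no match yet)
Bit 3: prefix='0001' -> emit 'a', reset
Bit 4: prefix='0' (no match yet)
Bit 5: prefix='00' (no match yet)
Bit 6: prefix='001' -> emit 'c', reset
Bit 7: prefix='0' (no match yet)
Bit 8: prefix='00' (no match yet)
Bit 9: prefix='000' (no match yet)
Bit 10: prefix='0001' -> emit 'a', reset
Bit 11: prefix='1' -> emit 'p', reset
Bit 12: prefix='0' (no match yet)
Bit 13: prefix='00' (no match yet)
Bit 14: prefix='001' -> emit 'c', reset
Bit 15: prefix='1' -> emit 'p', reset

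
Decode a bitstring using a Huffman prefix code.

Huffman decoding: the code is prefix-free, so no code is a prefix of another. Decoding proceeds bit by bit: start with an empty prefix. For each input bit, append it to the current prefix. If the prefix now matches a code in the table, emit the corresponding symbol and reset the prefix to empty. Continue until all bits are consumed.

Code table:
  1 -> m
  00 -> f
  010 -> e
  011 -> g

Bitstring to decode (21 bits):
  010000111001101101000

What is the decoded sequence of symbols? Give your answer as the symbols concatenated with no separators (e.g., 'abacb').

Bit 0: prefix='0' (no match yet)
Bit 1: prefix='01' (no match yet)
Bit 2: prefix='010' -> emit 'e', reset
Bit 3: prefix='0' (no match yet)
Bit 4: prefix='00' -> emit 'f', reset
Bit 5: prefix='0' (no match yet)
Bit 6: prefix='01' (no match yet)
Bit 7: prefix='011' -> emit 'g', reset
Bit 8: prefix='1' -> emit 'm', reset
Bit 9: prefix='0' (no match yet)
Bit 10: prefix='00' -> emit 'f', reset
Bit 11: prefix='1' -> emit 'm', reset
Bit 12: prefix='1' -> emit 'm', reset
Bit 13: prefix='0' (no match yet)
Bit 14: prefix='01' (no match yet)
Bit 15: prefix='011' -> emit 'g', reset
Bit 16: prefix='0' (no match yet)
Bit 17: prefix='01' (no match yet)
Bit 18: prefix='010' -> emit 'e', reset
Bit 19: prefix='0' (no match yet)
Bit 20: prefix='00' -> emit 'f', reset

Answer: efgmfmmgef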